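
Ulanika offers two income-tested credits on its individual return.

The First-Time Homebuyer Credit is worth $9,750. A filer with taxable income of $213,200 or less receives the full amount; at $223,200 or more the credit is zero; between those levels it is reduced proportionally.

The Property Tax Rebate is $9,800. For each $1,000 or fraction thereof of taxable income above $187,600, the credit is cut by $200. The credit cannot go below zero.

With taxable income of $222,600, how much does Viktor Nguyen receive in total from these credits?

First-Time Homebuyer Credit: $222,600 is $9,400 into a $10,000 phase-out range, leaving 600/10,000 of the credit: $9,750 × 600/10,000 = $585.
Property Tax Rebate: income exceeds $187,600 by $35,000, which is 35 full-or-partial $1,000 increments; reduction = 35 × $200 = $7,000, leaving $2,800.
Total: $585 + $2,800 = $3,385.

$3,385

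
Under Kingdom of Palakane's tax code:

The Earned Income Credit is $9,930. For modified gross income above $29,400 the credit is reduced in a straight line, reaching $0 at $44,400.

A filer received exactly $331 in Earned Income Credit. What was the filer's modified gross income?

$331 is 331/9,930 of the full $9,930, so 9,599/9,930 of the $15,000 range has been used: income = $29,400 + $15,000 × 9,599/9,930 = $43,900.

$43,900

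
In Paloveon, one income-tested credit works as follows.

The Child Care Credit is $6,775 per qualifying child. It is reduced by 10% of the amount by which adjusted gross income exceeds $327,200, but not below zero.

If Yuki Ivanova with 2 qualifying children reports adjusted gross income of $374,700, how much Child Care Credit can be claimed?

$8,800

Child Care Credit: base = 2 × $6,775 = $13,550. 10% of the $47,500 excess over $327,200 is $4,750; credit = $13,550 − $4,750 = $8,800.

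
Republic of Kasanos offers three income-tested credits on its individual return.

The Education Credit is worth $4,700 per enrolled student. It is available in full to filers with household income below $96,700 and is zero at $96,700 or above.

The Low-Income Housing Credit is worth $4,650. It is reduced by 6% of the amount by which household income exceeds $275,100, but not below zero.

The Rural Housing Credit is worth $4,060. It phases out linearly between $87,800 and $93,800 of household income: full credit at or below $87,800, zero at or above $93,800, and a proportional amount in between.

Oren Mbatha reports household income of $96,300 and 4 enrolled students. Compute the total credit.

$23,450

Education Credit: base = 4 × $4,700 = $18,800. $96,300 is below the $96,700 cutoff, so the full $18,800 applies.
Low-Income Housing Credit: $96,300 is at or below the $275,100 threshold, so the full $4,650 applies.
Rural Housing Credit: $96,300 is at or above $93,800, so the credit is $0.
Total: $18,800 + $4,650 + $0 = $23,450.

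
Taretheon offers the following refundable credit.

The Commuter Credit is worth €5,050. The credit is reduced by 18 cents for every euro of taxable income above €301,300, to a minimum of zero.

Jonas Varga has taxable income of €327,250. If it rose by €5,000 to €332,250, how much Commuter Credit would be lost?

At €327,250 — 18% of the €25,950 excess over €301,300 is €4,671; credit = €5,050 − €4,671 = €379.
At €332,250 — 18% of the €30,950 excess over €301,300 is €5,571 ≥ base, so the credit is €0.
Lost: €379 − €0 = €379.

€379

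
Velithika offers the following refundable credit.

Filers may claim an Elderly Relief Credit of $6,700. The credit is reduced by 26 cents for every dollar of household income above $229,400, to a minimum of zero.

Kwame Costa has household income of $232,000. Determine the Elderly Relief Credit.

Elderly Relief Credit: 26% of the $2,600 excess over $229,400 is $676; credit = $6,700 − $676 = $6,024.

$6,024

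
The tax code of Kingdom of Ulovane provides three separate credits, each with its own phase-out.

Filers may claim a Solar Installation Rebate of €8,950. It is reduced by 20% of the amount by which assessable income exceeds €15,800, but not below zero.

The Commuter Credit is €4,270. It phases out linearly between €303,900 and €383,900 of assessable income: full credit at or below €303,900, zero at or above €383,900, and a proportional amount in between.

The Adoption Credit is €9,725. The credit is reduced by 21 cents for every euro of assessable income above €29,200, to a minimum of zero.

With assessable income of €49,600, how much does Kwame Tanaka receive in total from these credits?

€11,901

Solar Installation Rebate: 20% of the €33,800 excess over €15,800 is €6,760; credit = €8,950 − €6,760 = €2,190.
Commuter Credit: €49,600 is at or below the €303,900 threshold, so the full €4,270 applies.
Adoption Credit: 21% of the €20,400 excess over €29,200 is €4,284; credit = €9,725 − €4,284 = €5,441.
Total: €2,190 + €4,270 + €5,441 = €11,901.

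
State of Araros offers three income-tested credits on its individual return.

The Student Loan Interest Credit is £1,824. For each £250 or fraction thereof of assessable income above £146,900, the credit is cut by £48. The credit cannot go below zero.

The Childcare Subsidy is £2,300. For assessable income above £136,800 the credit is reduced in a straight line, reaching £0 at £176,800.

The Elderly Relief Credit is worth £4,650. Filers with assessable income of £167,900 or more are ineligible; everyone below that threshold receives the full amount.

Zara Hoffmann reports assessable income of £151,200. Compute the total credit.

Student Loan Interest Credit: income exceeds £146,900 by £4,300, which is 18 full-or-partial £250 increments; reduction = 18 × £48 = £864, leaving £960.
Childcare Subsidy: £151,200 is £14,400 into a £40,000 phase-out range, leaving 25,600/40,000 of the credit: £2,300 × 25,600/40,000 = £1,472.
Elderly Relief Credit: £151,200 is below the £167,900 cutoff, so the full £4,650 applies.
Total: £960 + £1,472 + £4,650 = £7,082.

£7,082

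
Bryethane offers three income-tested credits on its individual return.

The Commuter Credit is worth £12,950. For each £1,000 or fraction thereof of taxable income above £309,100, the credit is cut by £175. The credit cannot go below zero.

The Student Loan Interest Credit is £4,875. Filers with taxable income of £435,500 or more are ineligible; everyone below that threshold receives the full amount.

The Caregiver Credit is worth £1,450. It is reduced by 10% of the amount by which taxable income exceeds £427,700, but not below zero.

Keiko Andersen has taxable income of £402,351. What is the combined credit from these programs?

Commuter Credit: income exceeds £309,100 by £93,251 → 94 increments × £175 = £16,450 ≥ base, so the credit is £0.
Student Loan Interest Credit: £402,351 is below the £435,500 cutoff, so the full £4,875 applies.
Caregiver Credit: £402,351 is at or below the £427,700 threshold, so the full £1,450 applies.
Total: £0 + £4,875 + £1,450 = £6,325.

£6,325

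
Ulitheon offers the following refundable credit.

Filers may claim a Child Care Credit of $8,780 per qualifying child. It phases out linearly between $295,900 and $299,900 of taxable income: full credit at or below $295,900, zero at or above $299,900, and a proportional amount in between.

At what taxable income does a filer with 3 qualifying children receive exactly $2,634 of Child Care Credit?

$299,500

Full credit = 3 × $8,780 = $26,340.
$2,634 is 2,634/26,340 of the full $26,340, so 23,706/26,340 of the $4,000 range has been used: income = $295,900 + $4,000 × 23,706/26,340 = $299,500.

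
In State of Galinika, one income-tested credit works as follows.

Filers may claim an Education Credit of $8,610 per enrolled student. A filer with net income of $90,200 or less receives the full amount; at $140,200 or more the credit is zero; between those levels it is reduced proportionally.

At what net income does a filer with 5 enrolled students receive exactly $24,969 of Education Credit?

Full credit = 5 × $8,610 = $43,050.
$24,969 is 24,969/43,050 of the full $43,050, so 18,081/43,050 of the $50,000 range has been used: income = $90,200 + $50,000 × 18,081/43,050 = $111,200.

$111,200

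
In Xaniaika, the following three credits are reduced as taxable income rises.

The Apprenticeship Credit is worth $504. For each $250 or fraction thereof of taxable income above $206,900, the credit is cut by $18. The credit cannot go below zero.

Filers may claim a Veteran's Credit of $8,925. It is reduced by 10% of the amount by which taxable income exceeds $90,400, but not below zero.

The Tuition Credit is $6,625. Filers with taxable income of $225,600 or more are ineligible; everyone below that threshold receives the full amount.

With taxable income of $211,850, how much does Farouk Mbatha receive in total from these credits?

Apprenticeship Credit: income exceeds $206,900 by $4,950, which is 20 full-or-partial $250 increments; reduction = 20 × $18 = $360, leaving $144.
Veteran's Credit: 10% of the $121,450 excess over $90,400 is $12,145 ≥ base, so the credit is $0.
Tuition Credit: $211,850 is below the $225,600 cutoff, so the full $6,625 applies.
Total: $144 + $0 + $6,625 = $6,769.

$6,769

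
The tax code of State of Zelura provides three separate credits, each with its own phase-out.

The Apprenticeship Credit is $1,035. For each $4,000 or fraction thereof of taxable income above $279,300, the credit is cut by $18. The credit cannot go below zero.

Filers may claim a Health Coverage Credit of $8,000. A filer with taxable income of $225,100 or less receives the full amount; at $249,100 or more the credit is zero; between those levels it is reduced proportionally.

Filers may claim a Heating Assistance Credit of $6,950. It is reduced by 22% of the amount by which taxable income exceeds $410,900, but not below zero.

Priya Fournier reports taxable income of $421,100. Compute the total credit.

$5,093

Apprenticeship Credit: income exceeds $279,300 by $141,800, which is 36 full-or-partial $4,000 increments; reduction = 36 × $18 = $648, leaving $387.
Health Coverage Credit: $421,100 is at or above $249,100, so the credit is $0.
Heating Assistance Credit: 22% of the $10,200 excess over $410,900 is $2,244; credit = $6,950 − $2,244 = $4,706.
Total: $387 + $0 + $4,706 = $5,093.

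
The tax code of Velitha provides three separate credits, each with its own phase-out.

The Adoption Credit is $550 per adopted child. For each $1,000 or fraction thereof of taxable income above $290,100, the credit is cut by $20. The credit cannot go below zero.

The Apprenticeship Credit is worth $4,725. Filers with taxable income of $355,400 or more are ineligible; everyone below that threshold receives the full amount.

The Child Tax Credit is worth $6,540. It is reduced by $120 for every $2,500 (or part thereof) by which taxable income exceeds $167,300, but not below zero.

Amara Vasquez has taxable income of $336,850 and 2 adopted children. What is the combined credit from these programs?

Adoption Credit: base = 2 × $550 = $1,100. income exceeds $290,100 by $46,750, which is 47 full-or-partial $1,000 increments; reduction = 47 × $20 = $940, leaving $160.
Apprenticeship Credit: $336,850 is below the $355,400 cutoff, so the full $4,725 applies.
Child Tax Credit: income exceeds $167,300 by $169,550 → 68 increments × $120 = $8,160 ≥ base, so the credit is $0.
Total: $160 + $4,725 + $0 = $4,885.

$4,885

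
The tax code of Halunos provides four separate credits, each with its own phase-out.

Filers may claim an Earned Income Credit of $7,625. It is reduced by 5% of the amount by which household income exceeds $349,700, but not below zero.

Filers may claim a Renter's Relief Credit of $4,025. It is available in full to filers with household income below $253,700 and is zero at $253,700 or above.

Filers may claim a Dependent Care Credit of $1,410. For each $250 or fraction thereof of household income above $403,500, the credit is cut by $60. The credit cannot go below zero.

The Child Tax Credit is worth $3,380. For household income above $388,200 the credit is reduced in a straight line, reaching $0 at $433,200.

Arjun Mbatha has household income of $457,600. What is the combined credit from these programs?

Earned Income Credit: 5% of the $107,900 excess over $349,700 is $5,395; credit = $7,625 − $5,395 = $2,230.
Renter's Relief Credit: $457,600 meets or exceeds the $253,700 cutoff, so the credit is $0.
Dependent Care Credit: income exceeds $403,500 by $54,100 → 217 increments × $60 = $13,020 ≥ base, so the credit is $0.
Child Tax Credit: $457,600 is at or above $433,200, so the credit is $0.
Total: $2,230 + $0 + $0 + $0 = $2,230.

$2,230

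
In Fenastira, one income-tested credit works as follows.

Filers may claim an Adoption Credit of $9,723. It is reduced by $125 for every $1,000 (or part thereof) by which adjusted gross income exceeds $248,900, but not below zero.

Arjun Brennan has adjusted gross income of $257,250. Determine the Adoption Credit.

Adoption Credit: income exceeds $248,900 by $8,350, which is 9 full-or-partial $1,000 increments; reduction = 9 × $125 = $1,125, leaving $8,598.

$8,598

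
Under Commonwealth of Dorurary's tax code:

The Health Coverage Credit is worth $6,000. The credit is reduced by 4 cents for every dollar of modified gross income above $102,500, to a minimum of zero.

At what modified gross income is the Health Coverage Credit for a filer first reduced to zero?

$252,500

The credit falls by 4% of each dollar above $102,500, so it reaches zero when the excess is $6,000 / 4% = $150,000: income = $102,500 + $150,000 = $252,500.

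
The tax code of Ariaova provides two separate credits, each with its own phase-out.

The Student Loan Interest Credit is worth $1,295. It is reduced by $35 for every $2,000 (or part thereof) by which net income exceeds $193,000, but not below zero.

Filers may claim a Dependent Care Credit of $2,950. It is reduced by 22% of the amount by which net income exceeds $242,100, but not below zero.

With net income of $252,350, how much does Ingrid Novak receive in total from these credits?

Student Loan Interest Credit: income exceeds $193,000 by $59,350, which is 30 full-or-partial $2,000 increments; reduction = 30 × $35 = $1,050, leaving $245.
Dependent Care Credit: 22% of the $10,250 excess over $242,100 is $2,255; credit = $2,950 − $2,255 = $695.
Total: $245 + $695 = $940.

$940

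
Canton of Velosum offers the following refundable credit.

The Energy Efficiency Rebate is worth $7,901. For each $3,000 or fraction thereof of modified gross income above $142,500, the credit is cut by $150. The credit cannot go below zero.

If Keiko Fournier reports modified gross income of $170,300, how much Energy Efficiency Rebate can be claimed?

Energy Efficiency Rebate: income exceeds $142,500 by $27,800, which is 10 full-or-partial $3,000 increments; reduction = 10 × $150 = $1,500, leaving $6,401.

$6,401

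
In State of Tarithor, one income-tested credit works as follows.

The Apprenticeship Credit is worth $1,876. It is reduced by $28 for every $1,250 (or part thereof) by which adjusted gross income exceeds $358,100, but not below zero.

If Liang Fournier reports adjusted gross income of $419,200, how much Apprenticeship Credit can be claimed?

$504

Apprenticeship Credit: income exceeds $358,100 by $61,100, which is 49 full-or-partial $1,250 increments; reduction = 49 × $28 = $1,372, leaving $504.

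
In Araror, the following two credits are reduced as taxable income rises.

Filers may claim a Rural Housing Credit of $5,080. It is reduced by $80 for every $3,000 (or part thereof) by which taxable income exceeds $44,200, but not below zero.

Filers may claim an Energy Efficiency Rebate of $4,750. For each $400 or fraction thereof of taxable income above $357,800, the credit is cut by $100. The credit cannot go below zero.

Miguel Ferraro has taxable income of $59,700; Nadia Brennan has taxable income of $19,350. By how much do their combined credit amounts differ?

Miguel ($59,700): Rural Housing Credit: income exceeds $44,200 by $15,500, which is 6 full-or-partial $3,000 increments; reduction = 6 × $80 = $480, leaving $4,600. Energy Efficiency Rebate: $59,700 is at or below the $357,800 threshold, so the full $4,750 applies. total $4,600 + $4,750 = $9,350
Nadia ($19,350): Rural Housing Credit: $19,350 is at or below the $44,200 threshold, so the full $5,080 applies. Energy Efficiency Rebate: $19,350 is at or below the $357,800 threshold, so the full $4,750 applies. total $5,080 + $4,750 = $9,830
Difference: |$9,350 − $9,830| = $480.

$480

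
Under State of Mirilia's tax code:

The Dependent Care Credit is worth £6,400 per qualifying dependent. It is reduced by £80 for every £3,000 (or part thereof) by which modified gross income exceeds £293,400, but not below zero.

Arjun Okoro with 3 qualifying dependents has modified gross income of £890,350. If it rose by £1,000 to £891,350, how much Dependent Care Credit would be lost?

At £890,350 — base = 3 × £6,400 = £19,200. income exceeds £293,400 by £596,950, which is 199 full-or-partial £3,000 increments; reduction = 199 × £80 = £15,920, leaving £3,280.
At £891,350 — base = 3 × £6,400 = £19,200. income exceeds £293,400 by £597,950, which is 200 full-or-partial £3,000 increments; reduction = 200 × £80 = £16,000, leaving £3,200.
Lost: £3,280 − £3,200 = £80.

£80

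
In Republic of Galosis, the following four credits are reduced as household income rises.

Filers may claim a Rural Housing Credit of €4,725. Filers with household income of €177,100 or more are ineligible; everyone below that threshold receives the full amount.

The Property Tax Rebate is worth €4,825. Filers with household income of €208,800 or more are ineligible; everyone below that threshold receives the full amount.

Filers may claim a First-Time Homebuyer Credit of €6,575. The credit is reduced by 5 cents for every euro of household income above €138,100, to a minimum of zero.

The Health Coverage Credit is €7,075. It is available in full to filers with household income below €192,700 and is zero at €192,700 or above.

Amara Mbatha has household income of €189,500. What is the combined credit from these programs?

€15,905

Rural Housing Credit: €189,500 meets or exceeds the €177,100 cutoff, so the credit is €0.
Property Tax Rebate: €189,500 is below the €208,800 cutoff, so the full €4,825 applies.
First-Time Homebuyer Credit: 5% of the €51,400 excess over €138,100 is €2,570; credit = €6,575 − €2,570 = €4,005.
Health Coverage Credit: €189,500 is below the €192,700 cutoff, so the full €7,075 applies.
Total: €0 + €4,825 + €4,005 + €7,075 = €15,905.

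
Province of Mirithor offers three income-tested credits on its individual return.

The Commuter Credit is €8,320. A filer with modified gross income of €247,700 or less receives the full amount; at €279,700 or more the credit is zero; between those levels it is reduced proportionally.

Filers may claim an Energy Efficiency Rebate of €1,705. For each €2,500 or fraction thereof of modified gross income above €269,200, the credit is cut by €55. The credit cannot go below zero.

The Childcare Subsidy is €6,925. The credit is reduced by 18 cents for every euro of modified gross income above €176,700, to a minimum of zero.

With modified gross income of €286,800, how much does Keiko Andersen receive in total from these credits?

Commuter Credit: €286,800 is at or above €279,700, so the credit is €0.
Energy Efficiency Rebate: income exceeds €269,200 by €17,600, which is 8 full-or-partial €2,500 increments; reduction = 8 × €55 = €440, leaving €1,265.
Childcare Subsidy: 18% of the €110,100 excess over €176,700 is €19,818 ≥ base, so the credit is €0.
Total: €0 + €1,265 + €0 = €1,265.

€1,265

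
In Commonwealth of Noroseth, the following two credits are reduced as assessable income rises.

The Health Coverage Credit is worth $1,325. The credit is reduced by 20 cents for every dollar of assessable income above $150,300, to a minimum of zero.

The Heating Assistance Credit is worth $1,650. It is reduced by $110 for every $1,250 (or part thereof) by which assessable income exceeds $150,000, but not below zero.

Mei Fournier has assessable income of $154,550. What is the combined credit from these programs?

Health Coverage Credit: 20% of the $4,250 excess over $150,300 is $850; credit = $1,325 − $850 = $475.
Heating Assistance Credit: income exceeds $150,000 by $4,550, which is 4 full-or-partial $1,250 increments; reduction = 4 × $110 = $440, leaving $1,210.
Total: $475 + $1,210 = $1,685.

$1,685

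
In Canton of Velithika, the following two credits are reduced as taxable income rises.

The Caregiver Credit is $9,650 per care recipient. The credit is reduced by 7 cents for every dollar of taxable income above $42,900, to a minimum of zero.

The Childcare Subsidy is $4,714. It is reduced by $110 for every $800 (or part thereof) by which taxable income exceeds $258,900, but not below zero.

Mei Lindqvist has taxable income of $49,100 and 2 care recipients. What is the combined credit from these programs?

$23,580

Caregiver Credit: base = 2 × $9,650 = $19,300. 7% of the $6,200 excess over $42,900 is $434; credit = $19,300 − $434 = $18,866.
Childcare Subsidy: $49,100 is at or below the $258,900 threshold, so the full $4,714 applies.
Total: $18,866 + $4,714 = $23,580.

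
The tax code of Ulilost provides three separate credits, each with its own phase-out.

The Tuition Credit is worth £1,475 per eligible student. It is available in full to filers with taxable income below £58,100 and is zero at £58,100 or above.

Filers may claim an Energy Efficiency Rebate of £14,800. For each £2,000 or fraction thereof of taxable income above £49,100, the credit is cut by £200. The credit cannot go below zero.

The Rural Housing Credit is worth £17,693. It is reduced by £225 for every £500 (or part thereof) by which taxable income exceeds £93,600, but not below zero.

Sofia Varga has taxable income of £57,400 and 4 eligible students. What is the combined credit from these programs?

£37,393

Tuition Credit: base = 4 × £1,475 = £5,900. £57,400 is below the £58,100 cutoff, so the full £5,900 applies.
Energy Efficiency Rebate: income exceeds £49,100 by £8,300, which is 5 full-or-partial £2,000 increments; reduction = 5 × £200 = £1,000, leaving £13,800.
Rural Housing Credit: £57,400 is at or below the £93,600 threshold, so the full £17,693 applies.
Total: £5,900 + £13,800 + £17,693 = £37,393.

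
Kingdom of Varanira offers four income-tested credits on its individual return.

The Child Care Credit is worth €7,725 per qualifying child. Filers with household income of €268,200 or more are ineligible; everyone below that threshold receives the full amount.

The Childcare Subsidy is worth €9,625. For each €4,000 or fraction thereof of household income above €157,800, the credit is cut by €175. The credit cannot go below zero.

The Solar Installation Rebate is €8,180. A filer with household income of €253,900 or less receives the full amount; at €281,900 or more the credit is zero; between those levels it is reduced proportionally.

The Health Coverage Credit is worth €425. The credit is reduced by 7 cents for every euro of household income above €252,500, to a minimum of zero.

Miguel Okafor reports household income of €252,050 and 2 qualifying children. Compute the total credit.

Child Care Credit: base = 2 × €7,725 = €15,450. €252,050 is below the €268,200 cutoff, so the full €15,450 applies.
Childcare Subsidy: income exceeds €157,800 by €94,250, which is 24 full-or-partial €4,000 increments; reduction = 24 × €175 = €4,200, leaving €5,425.
Solar Installation Rebate: €252,050 is at or below the €253,900 threshold, so the full €8,180 applies.
Health Coverage Credit: €252,050 is at or below the €252,500 threshold, so the full €425 applies.
Total: €15,450 + €5,425 + €8,180 + €425 = €29,480.

€29,480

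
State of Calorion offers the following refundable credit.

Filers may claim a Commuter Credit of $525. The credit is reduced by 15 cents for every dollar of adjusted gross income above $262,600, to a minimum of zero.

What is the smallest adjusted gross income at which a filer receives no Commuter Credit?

The credit falls by 15% of each dollar above $262,600, so it reaches zero when the excess is $525 / 15% = $3,500: income = $262,600 + $3,500 = $266,100.

$266,100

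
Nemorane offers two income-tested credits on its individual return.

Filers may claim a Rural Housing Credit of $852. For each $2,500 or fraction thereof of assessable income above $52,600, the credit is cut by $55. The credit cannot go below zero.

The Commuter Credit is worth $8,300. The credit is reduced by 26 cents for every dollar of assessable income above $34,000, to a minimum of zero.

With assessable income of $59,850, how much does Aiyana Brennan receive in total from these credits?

$2,266

Rural Housing Credit: income exceeds $52,600 by $7,250, which is 3 full-or-partial $2,500 increments; reduction = 3 × $55 = $165, leaving $687.
Commuter Credit: 26% of the $25,850 excess over $34,000 is $6,721; credit = $8,300 − $6,721 = $1,579.
Total: $687 + $1,579 = $2,266.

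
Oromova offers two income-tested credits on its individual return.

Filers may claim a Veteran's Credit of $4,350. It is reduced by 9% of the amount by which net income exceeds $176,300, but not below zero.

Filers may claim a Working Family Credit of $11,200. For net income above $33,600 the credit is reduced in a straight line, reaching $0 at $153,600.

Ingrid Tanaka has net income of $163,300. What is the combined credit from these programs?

Veteran's Credit: $163,300 is at or below the $176,300 threshold, so the full $4,350 applies.
Working Family Credit: $163,300 is at or above $153,600, so the credit is $0.
Total: $4,350 + $0 = $4,350.

$4,350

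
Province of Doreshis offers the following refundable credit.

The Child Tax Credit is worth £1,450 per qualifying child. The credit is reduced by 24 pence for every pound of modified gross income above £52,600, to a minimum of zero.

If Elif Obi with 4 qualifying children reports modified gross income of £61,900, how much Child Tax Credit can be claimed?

Child Tax Credit: base = 4 × £1,450 = £5,800. 24% of the £9,300 excess over £52,600 is £2,232; credit = £5,800 − £2,232 = £3,568.

£3,568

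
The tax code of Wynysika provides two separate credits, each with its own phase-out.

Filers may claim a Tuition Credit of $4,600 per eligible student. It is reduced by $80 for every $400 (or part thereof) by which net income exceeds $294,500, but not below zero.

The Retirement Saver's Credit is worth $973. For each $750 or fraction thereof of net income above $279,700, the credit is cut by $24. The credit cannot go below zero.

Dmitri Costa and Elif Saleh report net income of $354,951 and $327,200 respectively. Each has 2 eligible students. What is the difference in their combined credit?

$2,640

Dmitri ($354,951): Tuition Credit: base = 2 × $4,600 = $9,200. income exceeds $294,500 by $60,451 → 152 increments × $80 = $12,160 ≥ base, so the credit is $0. Retirement Saver's Credit: income exceeds $279,700 by $75,251 → 101 increments × $24 = $2,424 ≥ base, so the credit is $0. total $0 + $0 = $0
Elif ($327,200): Tuition Credit: base = 2 × $4,600 = $9,200. income exceeds $294,500 by $32,700, which is 82 full-or-partial $400 increments; reduction = 82 × $80 = $6,560, leaving $2,640. Retirement Saver's Credit: income exceeds $279,700 by $47,500 → 64 increments × $24 = $1,536 ≥ base, so the credit is $0. total $2,640 + $0 = $2,640
Difference: |$0 − $2,640| = $2,640.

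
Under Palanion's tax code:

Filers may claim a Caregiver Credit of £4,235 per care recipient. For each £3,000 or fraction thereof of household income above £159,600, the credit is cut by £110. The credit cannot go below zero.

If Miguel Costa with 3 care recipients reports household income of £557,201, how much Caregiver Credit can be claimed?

£0

Caregiver Credit: base = 3 × £4,235 = £12,705. income exceeds £159,600 by £397,601 → 133 increments × £110 = £14,630 ≥ base, so the credit is £0.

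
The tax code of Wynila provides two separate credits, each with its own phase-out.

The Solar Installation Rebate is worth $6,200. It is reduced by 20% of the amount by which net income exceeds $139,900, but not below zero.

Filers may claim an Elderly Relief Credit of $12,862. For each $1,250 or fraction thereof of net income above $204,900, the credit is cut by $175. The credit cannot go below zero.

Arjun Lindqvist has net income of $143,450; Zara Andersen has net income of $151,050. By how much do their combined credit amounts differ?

Arjun ($143,450): Solar Installation Rebate: 20% of the $3,550 excess over $139,900 is $710; credit = $6,200 − $710 = $5,490. Elderly Relief Credit: $143,450 is at or below the $204,900 threshold, so the full $12,862 applies. total $5,490 + $12,862 = $18,352
Zara ($151,050): Solar Installation Rebate: 20% of the $11,150 excess over $139,900 is $2,230; credit = $6,200 − $2,230 = $3,970. Elderly Relief Credit: $151,050 is at or below the $204,900 threshold, so the full $12,862 applies. total $3,970 + $12,862 = $16,832
Difference: |$18,352 − $16,832| = $1,520.

$1,520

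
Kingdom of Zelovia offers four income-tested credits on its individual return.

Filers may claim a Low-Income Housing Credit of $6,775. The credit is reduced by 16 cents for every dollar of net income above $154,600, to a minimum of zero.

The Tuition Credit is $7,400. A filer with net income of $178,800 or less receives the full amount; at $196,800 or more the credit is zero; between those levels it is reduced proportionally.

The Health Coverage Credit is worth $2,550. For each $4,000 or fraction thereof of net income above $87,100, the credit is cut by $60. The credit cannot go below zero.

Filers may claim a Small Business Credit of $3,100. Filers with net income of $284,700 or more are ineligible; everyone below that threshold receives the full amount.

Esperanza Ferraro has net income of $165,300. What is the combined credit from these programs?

$16,913

Low-Income Housing Credit: 16% of the $10,700 excess over $154,600 is $1,712; credit = $6,775 − $1,712 = $5,063.
Tuition Credit: $165,300 is at or below the $178,800 threshold, so the full $7,400 applies.
Health Coverage Credit: income exceeds $87,100 by $78,200, which is 20 full-or-partial $4,000 increments; reduction = 20 × $60 = $1,200, leaving $1,350.
Small Business Credit: $165,300 is below the $284,700 cutoff, so the full $3,100 applies.
Total: $5,063 + $7,400 + $1,350 + $3,100 = $16,913.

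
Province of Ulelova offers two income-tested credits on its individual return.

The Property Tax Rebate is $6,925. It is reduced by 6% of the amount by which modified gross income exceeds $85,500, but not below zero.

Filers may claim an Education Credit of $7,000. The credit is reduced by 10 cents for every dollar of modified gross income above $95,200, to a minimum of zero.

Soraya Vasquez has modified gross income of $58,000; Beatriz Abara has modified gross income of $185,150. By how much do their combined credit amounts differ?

$12,979

Soraya ($58,000): Property Tax Rebate: $58,000 is at or below the $85,500 threshold, so the full $6,925 applies. Education Credit: $58,000 is at or below the $95,200 threshold, so the full $7,000 applies. total $6,925 + $7,000 = $13,925
Beatriz ($185,150): Property Tax Rebate: 6% of the $99,650 excess over $85,500 is $5,979; credit = $6,925 − $5,979 = $946. Education Credit: 10% of the $89,950 excess over $95,200 is $8,995 ≥ base, so the credit is $0. total $946 + $0 = $946
Difference: |$13,925 − $946| = $12,979.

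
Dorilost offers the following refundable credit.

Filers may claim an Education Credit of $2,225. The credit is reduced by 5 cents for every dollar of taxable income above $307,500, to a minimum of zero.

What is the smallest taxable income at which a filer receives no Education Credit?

$352,000

The credit falls by 5% of each dollar above $307,500, so it reaches zero when the excess is $2,225 / 5% = $44,500: income = $307,500 + $44,500 = $352,000.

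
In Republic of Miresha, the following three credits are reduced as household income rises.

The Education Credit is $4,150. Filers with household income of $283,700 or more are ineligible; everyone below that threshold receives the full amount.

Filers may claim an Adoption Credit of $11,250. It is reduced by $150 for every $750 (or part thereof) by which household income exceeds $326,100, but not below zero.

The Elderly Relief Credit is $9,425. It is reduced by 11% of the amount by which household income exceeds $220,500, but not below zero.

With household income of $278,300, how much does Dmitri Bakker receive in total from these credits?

$18,467

Education Credit: $278,300 is below the $283,700 cutoff, so the full $4,150 applies.
Adoption Credit: $278,300 is at or below the $326,100 threshold, so the full $11,250 applies.
Elderly Relief Credit: 11% of the $57,800 excess over $220,500 is $6,358; credit = $9,425 − $6,358 = $3,067.
Total: $4,150 + $11,250 + $3,067 = $18,467.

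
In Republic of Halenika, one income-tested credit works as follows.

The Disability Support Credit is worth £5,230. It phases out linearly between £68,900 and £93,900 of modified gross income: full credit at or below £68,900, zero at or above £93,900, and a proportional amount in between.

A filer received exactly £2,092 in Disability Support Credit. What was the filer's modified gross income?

£83,900

£2,092 is 2,092/5,230 of the full £5,230, so 3,138/5,230 of the £25,000 range has been used: income = £68,900 + £25,000 × 3,138/5,230 = £83,900.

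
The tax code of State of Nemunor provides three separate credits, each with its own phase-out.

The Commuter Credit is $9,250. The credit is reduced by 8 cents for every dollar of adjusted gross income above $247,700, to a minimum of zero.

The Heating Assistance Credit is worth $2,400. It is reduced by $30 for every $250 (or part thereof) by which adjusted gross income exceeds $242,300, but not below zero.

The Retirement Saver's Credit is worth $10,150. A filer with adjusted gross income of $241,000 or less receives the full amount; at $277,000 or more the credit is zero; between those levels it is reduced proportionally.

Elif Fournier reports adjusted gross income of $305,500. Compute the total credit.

$4,626

Commuter Credit: 8% of the $57,800 excess over $247,700 is $4,624; credit = $9,250 − $4,624 = $4,626.
Heating Assistance Credit: income exceeds $242,300 by $63,200 → 253 increments × $30 = $7,590 ≥ base, so the credit is $0.
Retirement Saver's Credit: $305,500 is at or above $277,000, so the credit is $0.
Total: $4,626 + $0 + $0 = $4,626.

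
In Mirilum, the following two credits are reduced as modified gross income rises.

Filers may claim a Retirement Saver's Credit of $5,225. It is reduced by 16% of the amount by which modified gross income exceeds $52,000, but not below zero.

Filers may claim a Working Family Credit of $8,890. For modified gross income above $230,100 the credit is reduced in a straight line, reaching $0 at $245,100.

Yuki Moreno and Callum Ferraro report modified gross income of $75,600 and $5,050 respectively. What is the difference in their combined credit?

$3,776

Yuki ($75,600): Retirement Saver's Credit: 16% of the $23,600 excess over $52,000 is $3,776; credit = $5,225 − $3,776 = $1,449. Working Family Credit: $75,600 is at or below the $230,100 threshold, so the full $8,890 applies. total $1,449 + $8,890 = $10,339
Callum ($5,050): Retirement Saver's Credit: $5,050 is at or below the $52,000 threshold, so the full $5,225 applies. Working Family Credit: $5,050 is at or below the $230,100 threshold, so the full $8,890 applies. total $5,225 + $8,890 = $14,115
Difference: |$10,339 − $14,115| = $3,776.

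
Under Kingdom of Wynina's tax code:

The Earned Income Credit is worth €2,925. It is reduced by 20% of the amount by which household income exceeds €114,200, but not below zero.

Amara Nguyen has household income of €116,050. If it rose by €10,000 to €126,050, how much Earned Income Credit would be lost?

€2,000

At €116,050 — 20% of the €1,850 excess over €114,200 is €370; credit = €2,925 − €370 = €2,555.
At €126,050 — 20% of the €11,850 excess over €114,200 is €2,370; credit = €2,925 − €2,370 = €555.
Lost: €2,555 − €555 = €2,000.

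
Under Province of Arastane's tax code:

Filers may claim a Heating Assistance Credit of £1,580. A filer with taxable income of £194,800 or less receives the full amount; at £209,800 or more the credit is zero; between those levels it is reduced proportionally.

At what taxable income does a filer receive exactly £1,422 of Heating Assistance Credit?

£1,422 is 1,422/1,580 of the full £1,580, so 158/1,580 of the £15,000 range has been used: income = £194,800 + £15,000 × 158/1,580 = £196,300.

£196,300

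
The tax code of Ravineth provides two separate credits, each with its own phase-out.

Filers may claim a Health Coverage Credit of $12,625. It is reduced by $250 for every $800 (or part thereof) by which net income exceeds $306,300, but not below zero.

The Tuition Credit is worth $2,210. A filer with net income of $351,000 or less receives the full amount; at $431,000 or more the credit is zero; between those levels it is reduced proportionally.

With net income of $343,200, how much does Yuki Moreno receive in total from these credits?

Health Coverage Credit: income exceeds $306,300 by $36,900, which is 47 full-or-partial $800 increments; reduction = 47 × $250 = $11,750, leaving $875.
Tuition Credit: $343,200 is at or below the $351,000 threshold, so the full $2,210 applies.
Total: $875 + $2,210 = $3,085.

$3,085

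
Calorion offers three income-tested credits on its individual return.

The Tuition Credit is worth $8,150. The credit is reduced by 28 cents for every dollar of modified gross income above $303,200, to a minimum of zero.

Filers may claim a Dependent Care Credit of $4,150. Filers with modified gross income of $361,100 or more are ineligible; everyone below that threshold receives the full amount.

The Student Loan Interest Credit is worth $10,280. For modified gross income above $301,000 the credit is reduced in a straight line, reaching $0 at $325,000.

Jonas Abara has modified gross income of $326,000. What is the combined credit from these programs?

$5,916

Tuition Credit: 28% of the $22,800 excess over $303,200 is $6,384; credit = $8,150 − $6,384 = $1,766.
Dependent Care Credit: $326,000 is below the $361,100 cutoff, so the full $4,150 applies.
Student Loan Interest Credit: $326,000 is at or above $325,000, so the credit is $0.
Total: $1,766 + $4,150 + $0 = $5,916.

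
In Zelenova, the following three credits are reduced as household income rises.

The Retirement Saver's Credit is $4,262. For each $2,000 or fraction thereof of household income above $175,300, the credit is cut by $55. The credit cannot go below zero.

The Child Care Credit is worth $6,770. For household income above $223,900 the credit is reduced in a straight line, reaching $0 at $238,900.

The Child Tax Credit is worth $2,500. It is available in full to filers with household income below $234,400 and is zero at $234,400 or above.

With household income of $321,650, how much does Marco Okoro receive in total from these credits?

$192

Retirement Saver's Credit: income exceeds $175,300 by $146,350, which is 74 full-or-partial $2,000 increments; reduction = 74 × $55 = $4,070, leaving $192.
Child Care Credit: $321,650 is at or above $238,900, so the credit is $0.
Child Tax Credit: $321,650 meets or exceeds the $234,400 cutoff, so the credit is $0.
Total: $192 + $0 + $0 = $192.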